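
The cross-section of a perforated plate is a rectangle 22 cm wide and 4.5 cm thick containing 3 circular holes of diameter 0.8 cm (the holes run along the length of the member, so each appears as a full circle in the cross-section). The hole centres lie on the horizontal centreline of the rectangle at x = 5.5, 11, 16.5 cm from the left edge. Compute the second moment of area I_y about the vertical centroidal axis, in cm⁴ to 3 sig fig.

I_y ≈ 3960 cm⁴

Treat the section as a set of non-overlapping primitives; coordinates are from the bounding-box lower-left.
Plate: 22 × 4.5, A = 99 cm², x = 11 cm, Ī = 3 993 cm⁴.
Hole 1 (subtracted): ⌀0.8, A = 0.50265 cm², x = 5.5 cm, Ī = 0.020106 cm⁴.
Hole 2 (subtracted): ⌀0.8, A = 0.50265 cm², x = 11 cm, Ī = 0.020106 cm⁴.
Hole 3 (subtracted): ⌀0.8, A = 0.50265 cm², x = 16.5 cm, Ī = 0.020106 cm⁴.
By symmetry the centroid is at mid-width, x̄ = 11 cm.
Transfer each piece to the vertical centroidal axis using Ī + A·d² with d = x − 11:
  plate: d = 0 cm → contributes +3 993 cm⁴
  hole 1: d = -5.5 cm → contributes −15.225 cm⁴
  hole 2: d = 0 cm → contributes −0.020106 cm⁴
  hole 3: d = 5.5 cm → contributes −15.225 cm⁴
Total I = 3962.5 cm⁴.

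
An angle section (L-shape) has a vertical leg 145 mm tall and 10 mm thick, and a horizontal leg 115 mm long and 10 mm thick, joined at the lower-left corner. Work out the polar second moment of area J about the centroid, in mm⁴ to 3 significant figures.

Break the section into simple shapes (no overlaps), measuring from the bottom-left corner of the bounding box.
Vertical leg: 10 × 145, A = 1 450 mm², y = 72.5 mm, Ī = 2 540 521 mm⁴.
Horizontal leg (remainder): 105 × 10, A = 1 050 mm², y = 5 mm, Ī = 8 750 mm⁴.
Centroid: ȳ = ΣA·y / ΣA = 44.15 mm.
Transfer each piece to the centroidal x-axis using Ī + A·d² with d = y − 44.15:
  vertical leg: d = 28.35 mm → contributes +3 705 918 mm⁴
  horizontal leg (remainder): d = -39.15 mm → contributes +1 618 109 mm⁴
Total I = 5 324 027 mm⁴.
For the y-axis: x̄ = 29.15 mm.
Repeating about the centroidal y-axis gives I_y = 2 990 277 mm⁴.
Polar second moment: J = I_x + I_y = 8 314 304 mm⁴.

J ≈ 8.31 × 10⁶ mm⁴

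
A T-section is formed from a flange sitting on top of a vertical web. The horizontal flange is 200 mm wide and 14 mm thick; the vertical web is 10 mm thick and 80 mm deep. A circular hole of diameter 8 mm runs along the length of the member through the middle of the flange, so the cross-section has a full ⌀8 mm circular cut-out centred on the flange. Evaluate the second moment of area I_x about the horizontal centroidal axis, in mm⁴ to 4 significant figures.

Break the section into simple shapes (no overlaps), measuring from the bottom-left corner of the bounding box.
Flange: 200 × 14, A = 2 800 mm², y = 87 mm, Ī = 45733.3 mm⁴.
Web: 10 × 80, A = 800 mm², y = 40 mm, Ī = 426 667 mm⁴.
Hole (subtracted): ⌀8, A = 50.2655 mm², y = 87 mm, Ī = 201.062 mm⁴.
Centroid: ȳ = ΣA·y / ΣA = 76.4077 mm.
Transfer each piece to the horizontal centroidal axis using Ī + A·d² with d = y − 76.4077:
  flange: d = 10.5923 mm → contributes +359 887 mm⁴
  web: d = -36.4077 mm → contributes +1 487 081 mm⁴
  hole: d = 10.5923 mm → contributes −5840.73 mm⁴
Total I = 1 841 127 mm⁴.

I_x ≈ 1.841 × 10⁶ mm⁴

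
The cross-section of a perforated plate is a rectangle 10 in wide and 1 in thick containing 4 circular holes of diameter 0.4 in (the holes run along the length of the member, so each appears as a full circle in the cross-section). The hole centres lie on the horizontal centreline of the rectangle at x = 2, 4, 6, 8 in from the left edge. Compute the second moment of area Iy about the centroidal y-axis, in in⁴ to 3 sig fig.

Split into non-overlapping primitives; take the origin at the lower-left of the bounding box.
Plate: 10 × 1, A = 10 in², x = 5 in, Ī = 83.333 in⁴.
Hole 1 (subtracted): ⌀0.4, A = 0.12566 in², x = 2 in, Ī = 0.0012566 in⁴.
Hole 2 (subtracted): ⌀0.4, A = 0.12566 in², x = 4 in, Ī = 0.0012566 in⁴.
Hole 3 (subtracted): ⌀0.4, A = 0.12566 in², x = 6 in, Ī = 0.0012566 in⁴.
Hole 4 (subtracted): ⌀0.4, A = 0.12566 in², x = 8 in, Ī = 0.0012566 in⁴.
By symmetry the centroid is at mid-width, x̄ = 5 in.
Transfer each piece to the centroidal y-axis using Ī + A·d² with d = x − 5:
  plate: d = 0 in → contributes +83.333 in⁴
  hole 1: d = -3 in → contributes −1.1322 in⁴
  hole 2: d = -1 in → contributes −0.12692 in⁴
  hole 3: d = 1 in → contributes −0.12692 in⁴
  hole 4: d = 3 in → contributes −1.1322 in⁴
Total I = 80.815 in⁴.

Iy ≈ 80.8 in⁴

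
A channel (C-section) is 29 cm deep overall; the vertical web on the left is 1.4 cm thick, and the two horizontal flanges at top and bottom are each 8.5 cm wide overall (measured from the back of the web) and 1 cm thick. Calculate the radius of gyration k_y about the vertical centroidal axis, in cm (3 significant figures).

Treat the section as a set of non-overlapping primitives; coordinates are from the bounding-box lower-left.
Web: 1.4 × 29, A = 40.6 cm², x = 0.7 cm, Ī = 6.6313 cm⁴.
Top flange (beyond web): 7.1 × 1, A = 7.1 cm², x = 4.95 cm, Ī = 29.826 cm⁴.
Bottom flange (beyond web): 7.1 × 1, A = 7.1 cm², x = 4.95 cm, Ī = 29.826 cm⁴.
Centroid: x̄ = ΣA·x / ΣA = 1.8013 cm.
Transfer each piece to the vertical centroidal axis using Ī + A·d² with d = x − 1.8013:
  web: d = -1.1013 cm → contributes +55.871 cm⁴
  top flange (beyond web): d = 3.1487 cm → contributes +100.22 cm⁴
  bottom flange (beyond web): d = 3.1487 cm → contributes +100.22 cm⁴
Total I = 256.31 cm⁴.
Radius of gyration: k = √(I/A) = √(256.31 / 54.8) = 2.1627 cm.

k_y ≈ 2.16 cm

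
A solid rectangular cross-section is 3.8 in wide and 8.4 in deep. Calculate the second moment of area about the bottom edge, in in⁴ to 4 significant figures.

The section: 3.8 × 8.4, A = 31.92 in², y = 4.2 in, Ī = 187.69 in⁴.
Transfer it to the bottom edge using Ī + A·d² with d = y − 0:
  the section: d = 4.2 in → contributes +750.758 in⁴
Total I = 750.758 in⁴.

I_base ≈ 750.8 in⁴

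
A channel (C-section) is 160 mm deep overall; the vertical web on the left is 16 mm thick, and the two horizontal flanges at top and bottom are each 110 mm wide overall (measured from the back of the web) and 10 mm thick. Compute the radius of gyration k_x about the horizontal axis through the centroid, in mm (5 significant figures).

k_x ≈ 60.127 mm

Split into non-overlapping primitives; take the origin at the lower-left of the bounding box.
Web: 16 × 160, A = 2 560 mm², y = 80 mm, Ī = 5 461 333 mm⁴.
Top flange (beyond web): 94 × 10, A = 940 mm², y = 155 mm, Ī = 7833.333 mm⁴.
Bottom flange (beyond web): 94 × 10, A = 940 mm², y = 5 mm, Ī = 7833.333 mm⁴.
By symmetry the centroid is at mid-height, ȳ = 80 mm.
Transfer each piece to the horizontal axis through the centroid using Ī + A·d² with d = y − 80:
  web: d = 0 mm → contributes +5 461 333 mm⁴
  top flange (beyond web): d = 75 mm → contributes +5 295 333 mm⁴
  bottom flange (beyond web): d = -75 mm → contributes +5 295 333 mm⁴
Total I = 16 052 000 mm⁴.
Radius of gyration: k = √(I/A) = √(16 052 000 / 4 440) = 60.12749 mm.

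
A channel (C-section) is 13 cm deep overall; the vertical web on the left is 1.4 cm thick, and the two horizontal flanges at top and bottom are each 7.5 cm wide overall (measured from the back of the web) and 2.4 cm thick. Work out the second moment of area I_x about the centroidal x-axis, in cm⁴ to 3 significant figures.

Decompose the section into non-overlapping parts with the origin at the bottom-left of its bounding rectangle.
Web: 1.4 × 13, A = 18.2 cm², y = 6.5 cm, Ī = 256.32 cm⁴.
Top flange (beyond web): 6.1 × 2.4, A = 14.64 cm², y = 11.8 cm, Ī = 7.0272 cm⁴.
Bottom flange (beyond web): 6.1 × 2.4, A = 14.64 cm², y = 1.2 cm, Ī = 7.0272 cm⁴.
By symmetry the centroid is at mid-height, ȳ = 6.5 cm.
Transfer each piece to the centroidal x-axis using Ī + A·d² with d = y − 6.5:
  web: d = 0 cm → contributes +256.32 cm⁴
  top flange (beyond web): d = 5.3 cm → contributes +418.26 cm⁴
  bottom flange (beyond web): d = -5.3 cm → contributes +418.26 cm⁴
Total I = 1092.8 cm⁴.

I_x ≈ 1090 cm⁴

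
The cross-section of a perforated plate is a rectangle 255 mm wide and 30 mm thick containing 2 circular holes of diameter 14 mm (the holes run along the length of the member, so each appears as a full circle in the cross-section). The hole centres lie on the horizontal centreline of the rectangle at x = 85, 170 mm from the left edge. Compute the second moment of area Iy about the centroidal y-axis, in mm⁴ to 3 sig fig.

Iy ≈ 4.09 × 10⁷ mm⁴

Treat the section as a set of non-overlapping primitives; coordinates are from the bounding-box lower-left.
Plate: 255 × 30, A = 7 650 mm², x = 127.5 mm, Ī = 41 453 438 mm⁴.
Hole 1 (subtracted): ⌀14, A = 153.94 mm², x = 85 mm, Ī = 1885.7 mm⁴.
Hole 2 (subtracted): ⌀14, A = 153.94 mm², x = 170 mm, Ī = 1885.7 mm⁴.
By symmetry the centroid is at mid-width, x̄ = 127.5 mm.
Transfer each piece to the centroidal y-axis using Ī + A·d² with d = x − 127.5:
  plate: d = 0 mm → contributes +41 453 438 mm⁴
  hole 1: d = -42.5 mm → contributes −279 936 mm⁴
  hole 2: d = 42.5 mm → contributes −279 936 mm⁴
Total I = 40 893 565 mm⁴.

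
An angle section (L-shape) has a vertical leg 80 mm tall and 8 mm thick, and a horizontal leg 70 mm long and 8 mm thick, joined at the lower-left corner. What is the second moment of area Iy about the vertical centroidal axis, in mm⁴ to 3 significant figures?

Treat the section as a set of non-overlapping primitives; coordinates are from the bounding-box lower-left.
Vertical leg: 8 × 80, A = 640 mm², x = 4 mm, Ī = 3413.3 mm⁴.
Horizontal leg (remainder): 62 × 8, A = 496 mm², x = 39 mm, Ī = 158 885 mm⁴.
Centroid: x̄ = ΣA·x / ΣA = 19.282 mm.
Transfer each piece to the vertical centroidal axis using Ī + A·d² with d = x − 19.282:
  vertical leg: d = -15.282 mm → contributes +152 873 mm⁴
  horizontal leg (remainder): d = 19.718 mm → contributes +351 736 mm⁴
Total I = 504 609 mm⁴.

Iy ≈ 5.05 × 10⁵ mm⁴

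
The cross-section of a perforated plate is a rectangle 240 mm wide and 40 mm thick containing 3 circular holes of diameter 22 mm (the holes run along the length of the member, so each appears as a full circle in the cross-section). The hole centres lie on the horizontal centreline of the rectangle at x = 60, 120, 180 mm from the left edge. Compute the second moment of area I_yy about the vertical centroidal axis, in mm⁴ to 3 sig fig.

I_yy ≈ 4.33 × 10⁷ mm⁴

Decompose the section into non-overlapping parts with the origin at the bottom-left of its bounding rectangle.
Plate: 240 × 40, A = 9 600 mm², x = 120 mm, Ī = 46 080 000 mm⁴.
Hole 1 (subtracted): ⌀22, A = 380.13 mm², x = 60 mm, Ī = 11 499 mm⁴.
Hole 2 (subtracted): ⌀22, A = 380.13 mm², x = 120 mm, Ī = 11 499 mm⁴.
Hole 3 (subtracted): ⌀22, A = 380.13 mm², x = 180 mm, Ī = 11 499 mm⁴.
By symmetry the centroid is at mid-width, x̄ = 120 mm.
Transfer each piece to the vertical centroidal axis using Ī + A·d² with d = x − 120:
  plate: d = 0 mm → contributes +46 080 000 mm⁴
  hole 1: d = -60 mm → contributes −1 379 977 mm⁴
  hole 2: d = 0 mm → contributes −11 499 mm⁴
  hole 3: d = 60 mm → contributes −1 379 977 mm⁴
Total I = 43 308 547 mm⁴.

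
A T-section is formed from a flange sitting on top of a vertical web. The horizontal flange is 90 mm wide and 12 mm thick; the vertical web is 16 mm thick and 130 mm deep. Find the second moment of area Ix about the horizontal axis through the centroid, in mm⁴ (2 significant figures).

Ix ≈ 6.5 × 10⁶ mm⁴

Decompose the section into non-overlapping parts with the origin at the bottom-left of its bounding rectangle.
Flange: 90 × 12, A = 1 080 mm², y = 136 mm, Ī = 12 960 mm⁴.
Web: 16 × 130, A = 2 080 mm², y = 65 mm, Ī = 2 929 333 mm⁴.
Centroid: ȳ = ΣA·y / ΣA = 89.27 mm.
Transfer each piece to the horizontal axis through the centroid using Ī + A·d² with d = y − 89.27:
  flange: d = 46.73 mm → contributes +2 371 770 mm⁴
  web: d = -24.27 mm → contributes +4 154 100 mm⁴
Total I = 6 525 870 mm⁴.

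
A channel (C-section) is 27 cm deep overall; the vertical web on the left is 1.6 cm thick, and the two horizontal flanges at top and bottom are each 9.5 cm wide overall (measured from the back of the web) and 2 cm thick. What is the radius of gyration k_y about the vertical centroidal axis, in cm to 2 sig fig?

Split into non-overlapping primitives; take the origin at the lower-left of the bounding box.
Web: 1.6 × 27, A = 43.2 cm², x = 0.8 cm, Ī = 9.216 cm⁴.
Top flange (beyond web): 7.9 × 2, A = 15.8 cm², x = 5.55 cm, Ī = 82.17 cm⁴.
Bottom flange (beyond web): 7.9 × 2, A = 15.8 cm², x = 5.55 cm, Ī = 82.17 cm⁴.
Centroid: x̄ = ΣA·x / ΣA = 2.807 cm.
Transfer each piece to the vertical centroidal axis using Ī + A·d² with d = x − 2.807:
  web: d = -2.007 cm → contributes +183.2 cm⁴
  top flange (beyond web): d = 2.743 cm → contributes +201.1 cm⁴
  bottom flange (beyond web): d = 2.743 cm → contributes +201.1 cm⁴
Total I = 585.3 cm⁴.
Radius of gyration: k = √(I/A) = √(585.3 / 74.8) = 2.797 cm.

k_y ≈ 2.8 cm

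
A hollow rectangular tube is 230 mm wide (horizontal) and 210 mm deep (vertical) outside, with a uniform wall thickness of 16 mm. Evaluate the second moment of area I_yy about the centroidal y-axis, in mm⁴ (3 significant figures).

Split into non-overlapping primitives; take the origin at the lower-left of the bounding box.
Outer rectangle: 230 × 210, A = 48 300 mm², x = 115 mm, Ī = 212 922 500 mm⁴.
Inner void (subtracted): 198 × 178, A = 35 244 mm², x = 115 mm, Ī = 115 142 148 mm⁴.
By symmetry the centroid is at mid-width, x̄ = 115 mm.
All pieces are centred on the centroidal y-axis, so I = ΣĪ (holes subtracted) = 97 780 352 mm⁴.

I_yy ≈ 9.78 × 10⁷ mm⁴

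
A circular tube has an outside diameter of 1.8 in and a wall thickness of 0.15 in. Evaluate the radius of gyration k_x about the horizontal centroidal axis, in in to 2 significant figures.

Split into non-overlapping primitives; take the origin at the lower-left of the bounding box.
Outer circle: ⌀1.8, A = 2.545 in², y = 0.9 in, Ī = 0.5153 in⁴.
Bore (subtracted): ⌀1.5, A = 1.767 in², y = 0.9 in, Ī = 0.2485 in⁴.
By symmetry the centroid is at mid-height, ȳ = 0.9 in.
All pieces are centred on the horizontal centroidal axis, so I = ΣĪ (holes subtracted) = 0.2668 in⁴.
Radius of gyration: k = √(I/A) = √(0.2668 / 0.7775) = 0.5858 in.

k_x ≈ 0.59 in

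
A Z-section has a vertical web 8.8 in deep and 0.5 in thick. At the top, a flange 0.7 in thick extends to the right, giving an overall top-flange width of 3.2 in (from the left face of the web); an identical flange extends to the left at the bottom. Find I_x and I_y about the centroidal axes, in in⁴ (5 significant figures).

Split into non-overlapping primitives; take the origin at the lower-left of the bounding box.
Web: 0.5 × 8.8, A = 4.4 in², y = 4.4 in, Ī = 28.39467 in⁴.
Top flange (beyond web): 2.7 × 0.7, A = 1.89 in², y = 8.45 in, Ī = 0.077175 in⁴.
Bottom flange (beyond web): 2.7 × 0.7, A = 1.89 in², y = 0.35 in, Ī = 0.077175 in⁴.
Centroid: ȳ = ΣA·y / ΣA = 4.4 in.
Transfer each piece to the centroidal x-axis using Ī + A·d² with d = y − 4.4:
  web: d = 0 in → contributes +28.39467 in⁴
  top flange (beyond web): d = 4.05 in → contributes +31.0779 in⁴
  bottom flange (beyond web): d = -4.05 in → contributes +31.0779 in⁴
Total I = 90.55047 in⁴.
For the y-axis: x̄ = 2.95 in.
Repeating about the centroidal y-axis gives I_y = 12.06482 in⁴.

I_x ≈ 90.550 in⁴, I_y ≈ 12.065 in⁴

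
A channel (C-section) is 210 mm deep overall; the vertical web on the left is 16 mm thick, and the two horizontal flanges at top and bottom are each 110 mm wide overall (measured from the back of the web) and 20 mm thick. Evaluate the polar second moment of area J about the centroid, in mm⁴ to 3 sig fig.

J ≈ 5.46 × 10⁷ mm⁴

Split into non-overlapping primitives; take the origin at the lower-left of the bounding box.
Web: 16 × 210, A = 3 360 mm², y = 105 mm, Ī = 12 348 000 mm⁴.
Top flange (beyond web): 94 × 20, A = 1 880 mm², y = 200 mm, Ī = 62 667 mm⁴.
Bottom flange (beyond web): 94 × 20, A = 1 880 mm², y = 10 mm, Ī = 62 667 mm⁴.
By symmetry the centroid is at mid-height, ȳ = 105 mm.
Transfer each piece to the centroidal x-axis using Ī + A·d² with d = y − 105:
  web: d = 0 mm → contributes +12 348 000 mm⁴
  top flange (beyond web): d = 95 mm → contributes +17 029 667 mm⁴
  bottom flange (beyond web): d = -95 mm → contributes +17 029 667 mm⁴
Total I = 46 407 333 mm⁴.
For the y-axis: x̄ = 37.045 mm.
Repeating about the centroidal y-axis gives I_y = 8 207 799 mm⁴.
Polar second moment: J = I_x + I_y = 54 615 132 mm⁴.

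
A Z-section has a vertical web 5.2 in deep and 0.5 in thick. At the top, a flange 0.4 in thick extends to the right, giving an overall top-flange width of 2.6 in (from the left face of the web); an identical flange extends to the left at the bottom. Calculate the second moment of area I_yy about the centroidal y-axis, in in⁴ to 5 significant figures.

I_yy ≈ 3.5108 in⁴

Decompose the section into non-overlapping parts with the origin at the bottom-left of its bounding rectangle.
Web: 0.5 × 5.2, A = 2.6 in², x = 2.35 in, Ī = 0.05416667 in⁴.
Top flange (beyond web): 2.1 × 0.4, A = 0.84 in², x = 3.65 in, Ī = 0.3087 in⁴.
Bottom flange (beyond web): 2.1 × 0.4, A = 0.84 in², x = 1.05 in, Ī = 0.3087 in⁴.
Centroid: x̄ = ΣA·x / ΣA = 2.35 in.
Transfer each piece to the centroidal y-axis using Ī + A·d² with d = x − 2.35:
  web: d = 0 in → contributes +0.05416667 in⁴
  top flange (beyond web): d = 1.3 in → contributes +1.7283 in⁴
  bottom flange (beyond web): d = -1.3 in → contributes +1.7283 in⁴
Total I = 3.510767 in⁴.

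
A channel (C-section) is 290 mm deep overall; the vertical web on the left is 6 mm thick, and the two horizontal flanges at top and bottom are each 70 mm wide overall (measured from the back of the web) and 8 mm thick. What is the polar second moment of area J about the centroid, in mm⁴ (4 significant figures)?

J ≈ 3.370 × 10⁷ mm⁴

Decompose the section into non-overlapping parts with the origin at the bottom-left of its bounding rectangle.
Web: 6 × 290, A = 1 740 mm², y = 145 mm, Ī = 12 194 500 mm⁴.
Top flange (beyond web): 64 × 8, A = 512 mm², y = 286 mm, Ī = 2730.67 mm⁴.
Bottom flange (beyond web): 64 × 8, A = 512 mm², y = 4 mm, Ī = 2730.67 mm⁴.
By symmetry the centroid is at mid-height, ȳ = 145 mm.
Transfer each piece to the centroidal x-axis using Ī + A·d² with d = y − 145:
  web: d = 0 mm → contributes +12 194 500 mm⁴
  top flange (beyond web): d = 141 mm → contributes +10 181 803 mm⁴
  bottom flange (beyond web): d = -141 mm → contributes +10 181 803 mm⁴
Total I = 32 558 105 mm⁴.
For the y-axis: x̄ = 15.9667 mm.
Repeating about the centroidal y-axis gives I_y = 1 144 418 mm⁴.
Polar second moment: J = I_x + I_y = 33 702 524 mm⁴.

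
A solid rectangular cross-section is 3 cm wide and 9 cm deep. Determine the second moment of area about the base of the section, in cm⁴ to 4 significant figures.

The section: 3 × 9, A = 27 cm², y = 4.5 cm, Ī = 182.25 cm⁴.
Transfer it to the base of the section using Ī + A·d² with d = y − 0:
  the section: d = 4.5 cm → contributes +729 cm⁴
Total I = 729 cm⁴.

I_base ≈ 729.0 cm⁴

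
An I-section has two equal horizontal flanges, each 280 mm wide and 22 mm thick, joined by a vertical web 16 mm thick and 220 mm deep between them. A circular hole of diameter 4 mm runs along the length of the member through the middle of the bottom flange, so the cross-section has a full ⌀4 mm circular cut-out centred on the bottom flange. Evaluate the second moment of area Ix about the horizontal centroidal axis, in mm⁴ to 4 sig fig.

Ix ≈ 1.949 × 10⁸ mm⁴

Decompose the section into non-overlapping parts with the origin at the bottom-left of its bounding rectangle.
Bottom flange: 280 × 22, A = 6 160 mm², y = 11 mm, Ī = 248 453 mm⁴.
Web: 16 × 220, A = 3 520 mm², y = 132 mm, Ī = 14 197 333 mm⁴.
Top flange: 280 × 22, A = 6 160 mm², y = 253 mm, Ī = 248 453 mm⁴.
Hole (subtracted): ⌀4, A = 12.5664 mm², y = 11 mm, Ī = 12.5664 mm⁴.
Centroid: ȳ = ΣA·y / ΣA = 132.096 mm.
Transfer each piece to the horizontal centroidal axis using Ī + A·d² with d = y − 132.096:
  bottom flange: d = -121.096 mm → contributes +90 580 283 mm⁴
  web: d = -0.0960693 mm → contributes +14 197 366 mm⁴
  top flange: d = 120.904 mm → contributes +90 293 858 mm⁴
  hole: d = -121.096 mm → contributes −184 289 mm⁴
Total I = 194 887 217 mm⁴.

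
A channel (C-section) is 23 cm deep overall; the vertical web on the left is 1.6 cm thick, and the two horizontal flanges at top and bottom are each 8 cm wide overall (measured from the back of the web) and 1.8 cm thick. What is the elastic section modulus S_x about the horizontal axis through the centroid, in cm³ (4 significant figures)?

Break the section into simple shapes (no overlaps), measuring from the bottom-left corner of the bounding box.
Web: 1.6 × 23, A = 36.8 cm², y = 11.5 cm, Ī = 1622.27 cm⁴.
Top flange (beyond web): 6.4 × 1.8, A = 11.52 cm², y = 22.1 cm, Ī = 3.1104 cm⁴.
Bottom flange (beyond web): 6.4 × 1.8, A = 11.52 cm², y = 0.9 cm, Ī = 3.1104 cm⁴.
By symmetry the centroid is at mid-height, ȳ = 11.5 cm.
Transfer each piece to the horizontal axis through the centroid using Ī + A·d² with d = y − 11.5:
  web: d = 0 cm → contributes +1622.27 cm⁴
  top flange (beyond web): d = 10.6 cm → contributes +1297.5 cm⁴
  bottom flange (beyond web): d = -10.6 cm → contributes +1297.5 cm⁴
Total I = 4217.26 cm⁴.
Extreme fibre distance c = 11.5 cm; S = I/c = 366.718 cm³.

S_x ≈ 366.7 cm³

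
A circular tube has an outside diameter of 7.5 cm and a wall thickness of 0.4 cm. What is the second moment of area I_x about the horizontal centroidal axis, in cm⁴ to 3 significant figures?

Split into non-overlapping primitives; take the origin at the lower-left of the bounding box.
Outer circle: ⌀7.5, A = 44.179 cm², y = 3.75 cm, Ī = 155.32 cm⁴.
Bore (subtracted): ⌀6.7, A = 35.257 cm², y = 3.75 cm, Ī = 98.917 cm⁴.
By symmetry the centroid is at mid-height, ȳ = 3.75 cm.
All pieces are centred on the horizontal centroidal axis, so I = ΣĪ (holes subtracted) = 56.399 cm⁴.

I_x ≈ 56.4 cm⁴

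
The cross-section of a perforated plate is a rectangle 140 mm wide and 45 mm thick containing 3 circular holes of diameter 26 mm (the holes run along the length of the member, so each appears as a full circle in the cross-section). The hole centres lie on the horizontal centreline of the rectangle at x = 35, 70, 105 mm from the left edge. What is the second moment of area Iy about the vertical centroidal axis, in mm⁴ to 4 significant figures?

Iy ≈ 8.922 × 10⁶ mm⁴

Break the section into simple shapes (no overlaps), measuring from the bottom-left corner of the bounding box.
Plate: 140 × 45, A = 6 300 mm², x = 70 mm, Ī = 10 290 000 mm⁴.
Hole 1 (subtracted): ⌀26, A = 530.929 mm², x = 35 mm, Ī = 22431.8 mm⁴.
Hole 2 (subtracted): ⌀26, A = 530.929 mm², x = 70 mm, Ī = 22431.8 mm⁴.
Hole 3 (subtracted): ⌀26, A = 530.929 mm², x = 105 mm, Ī = 22431.8 mm⁴.
By symmetry the centroid is at mid-width, x̄ = 70 mm.
Transfer each piece to the vertical centroidal axis using Ī + A·d² with d = x − 70:
  plate: d = 0 mm → contributes +10 290 000 mm⁴
  hole 1: d = -35 mm → contributes −672 820 mm⁴
  hole 2: d = 0 mm → contributes −22431.8 mm⁴
  hole 3: d = 35 mm → contributes −672 820 mm⁴
Total I = 8 921 928 mm⁴.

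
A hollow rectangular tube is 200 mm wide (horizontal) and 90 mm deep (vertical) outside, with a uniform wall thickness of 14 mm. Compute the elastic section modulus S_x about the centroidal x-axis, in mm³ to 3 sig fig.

Treat the section as a set of non-overlapping primitives; coordinates are from the bounding-box lower-left.
Outer rectangle: 200 × 90, A = 18 000 mm², y = 45 mm, Ī = 12 150 000 mm⁴.
Inner void (subtracted): 172 × 62, A = 10 664 mm², y = 45 mm, Ī = 3 416 035 mm⁴.
By symmetry the centroid is at mid-height, ȳ = 45 mm.
All pieces are centred on the centroidal x-axis, so I = ΣĪ (holes subtracted) = 8 733 965 mm⁴.
Extreme fibre distance c = 45 mm; S = I/c = 194 088 mm³.

S_x ≈ 1.94 × 10⁵ mm³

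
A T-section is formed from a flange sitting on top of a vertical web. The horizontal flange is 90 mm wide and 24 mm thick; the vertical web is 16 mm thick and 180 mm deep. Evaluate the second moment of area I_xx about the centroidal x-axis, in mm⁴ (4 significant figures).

I_xx ≈ 2.072 × 10⁷ mm⁴

Treat the section as a set of non-overlapping primitives; coordinates are from the bounding-box lower-left.
Flange: 90 × 24, A = 2 160 mm², y = 192 mm, Ī = 103 680 mm⁴.
Web: 16 × 180, A = 2 880 mm², y = 90 mm, Ī = 7 776 000 mm⁴.
Centroid: ȳ = ΣA·y / ΣA = 133.714 mm.
Transfer each piece to the centroidal x-axis using Ī + A·d² with d = y − 133.714:
  flange: d = 58.2857 mm → contributes +7 441 685 mm⁴
  web: d = -43.7143 mm → contributes +13 279 504 mm⁴
Total I = 20 721 189 mm⁴.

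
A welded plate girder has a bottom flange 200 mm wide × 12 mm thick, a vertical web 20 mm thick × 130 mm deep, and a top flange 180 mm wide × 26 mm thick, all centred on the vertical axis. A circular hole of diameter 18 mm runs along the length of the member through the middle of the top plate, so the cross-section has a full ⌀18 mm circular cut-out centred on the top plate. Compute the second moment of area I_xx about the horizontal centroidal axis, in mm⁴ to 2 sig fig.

Break the section into simple shapes (no overlaps), measuring from the bottom-left corner of the bounding box.
Bottom plate: 200 × 12, A = 2 400 mm², y = 6 mm, Ī = 28 800 mm⁴.
Web plate: 20 × 130, A = 2 600 mm², y = 77 mm, Ī = 3 661 667 mm⁴.
Top plate: 180 × 26, A = 4 680 mm², y = 155 mm, Ī = 263 640 mm⁴.
Hole (subtracted): ⌀18, A = 254.5 mm², y = 155 mm, Ī = 5 153 mm⁴.
Centroid: ȳ = ΣA·y / ΣA = 95.54 mm.
Transfer each piece to the horizontal centroidal axis using Ī + A·d² with d = y − 95.54:
  bottom plate: d = -89.54 mm → contributes +19 272 506 mm⁴
  web plate: d = -18.54 mm → contributes +4 555 799 mm⁴
  top plate: d = 59.46 mm → contributes +16 807 257 mm⁴
  hole: d = 59.46 mm → contributes −904 691 mm⁴
Total I = 39 730 871 mm⁴.

I_xx ≈ 4.0 × 10⁷ mm⁴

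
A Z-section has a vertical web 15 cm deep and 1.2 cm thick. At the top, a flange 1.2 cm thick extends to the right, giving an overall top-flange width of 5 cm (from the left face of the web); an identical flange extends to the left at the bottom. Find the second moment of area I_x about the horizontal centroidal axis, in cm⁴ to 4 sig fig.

I_x ≈ 772.8 cm⁴

Break the section into simple shapes (no overlaps), measuring from the bottom-left corner of the bounding box.
Web: 1.2 × 15, A = 18 cm², y = 7.5 cm, Ī = 337.5 cm⁴.
Top flange (beyond web): 3.8 × 1.2, A = 4.56 cm², y = 14.4 cm, Ī = 0.5472 cm⁴.
Bottom flange (beyond web): 3.8 × 1.2, A = 4.56 cm², y = 0.6 cm, Ī = 0.5472 cm⁴.
Centroid: ȳ = ΣA·y / ΣA = 7.5 cm.
Transfer each piece to the horizontal centroidal axis using Ī + A·d² with d = y − 7.5:
  web: d = 0 cm → contributes +337.5 cm⁴
  top flange (beyond web): d = 6.9 cm → contributes +217.649 cm⁴
  bottom flange (beyond web): d = -6.9 cm → contributes +217.649 cm⁴
Total I = 772.798 cm⁴.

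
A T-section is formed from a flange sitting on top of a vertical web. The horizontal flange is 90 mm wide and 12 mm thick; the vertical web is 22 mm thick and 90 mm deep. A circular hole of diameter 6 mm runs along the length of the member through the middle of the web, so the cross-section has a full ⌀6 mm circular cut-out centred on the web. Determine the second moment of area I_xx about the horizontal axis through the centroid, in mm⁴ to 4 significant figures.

I_xx ≈ 3.158 × 10⁶ mm⁴

Split into non-overlapping primitives; take the origin at the lower-left of the bounding box.
Flange: 90 × 12, A = 1 080 mm², y = 96 mm, Ī = 12 960 mm⁴.
Web: 22 × 90, A = 1 980 mm², y = 45 mm, Ī = 1 336 500 mm⁴.
Hole (subtracted): ⌀6, A = 28.2743 mm², y = 45 mm, Ī = 63.6173 mm⁴.
Centroid: ȳ = ΣA·y / ΣA = 63.1679 mm.
Transfer each piece to the horizontal axis through the centroid using Ī + A·d² with d = y − 63.1679:
  flange: d = 32.8321 mm → contributes +1 177 145 mm⁴
  web: d = -18.1679 mm → contributes +1 990 042 mm⁴
  hole: d = -18.1679 mm → contributes −9396.17 mm⁴
Total I = 3 157 790 mm⁴.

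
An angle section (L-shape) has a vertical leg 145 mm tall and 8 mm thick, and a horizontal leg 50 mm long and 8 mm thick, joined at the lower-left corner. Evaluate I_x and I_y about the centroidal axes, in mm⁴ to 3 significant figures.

Decompose the section into non-overlapping parts with the origin at the bottom-left of its bounding rectangle.
Vertical leg: 8 × 145, A = 1 160 mm², y = 72.5 mm, Ī = 2 032 417 mm⁴.
Horizontal leg (remainder): 42 × 8, A = 336 mm², y = 4 mm, Ī = 1 792 mm⁴.
Centroid: ȳ = ΣA·y / ΣA = 57.115 mm.
Transfer each piece to the centroidal x-axis using Ī + A·d² with d = y − 57.115:
  vertical leg: d = 15.385 mm → contributes +2 306 988 mm⁴
  horizontal leg (remainder): d = -53.115 mm → contributes +949 715 mm⁴
Total I = 3 256 703 mm⁴.
For the y-axis: x̄ = 9.615 mm.
Repeating about the centroidal y-axis gives I_y = 218 413 mm⁴.

I_x ≈ 3.26 × 10⁶ mm⁴, I_y ≈ 2.18 × 10⁵ mm⁴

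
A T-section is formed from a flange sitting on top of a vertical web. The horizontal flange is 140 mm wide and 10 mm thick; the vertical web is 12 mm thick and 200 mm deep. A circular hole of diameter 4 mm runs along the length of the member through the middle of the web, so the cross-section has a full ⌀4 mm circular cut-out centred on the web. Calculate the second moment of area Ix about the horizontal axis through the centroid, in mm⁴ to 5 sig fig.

Ix ≈ 1.7741 × 10⁷ mm⁴

Split into non-overlapping primitives; take the origin at the lower-left of the bounding box.
Flange: 140 × 10, A = 1 400 mm², y = 205 mm, Ī = 11666.67 mm⁴.
Web: 12 × 200, A = 2 400 mm², y = 100 mm, Ī = 8 000 000 mm⁴.
Hole (subtracted): ⌀4, A = 12.56637 mm², y = 100 mm, Ī = 12.56637 mm⁴.
Centroid: ȳ = ΣA·y / ΣA = 138.8126 mm.
Transfer each piece to the horizontal axis through the centroid using Ī + A·d² with d = y − 138.8126:
  flange: d = 66.18744 mm → contributes +6 144 755 mm⁴
  web: d = -38.81256 mm → contributes +11 615 396 mm⁴
  hole: d = -38.81256 mm → contributes −18942.73 mm⁴
Total I = 17 741 208 mm⁴.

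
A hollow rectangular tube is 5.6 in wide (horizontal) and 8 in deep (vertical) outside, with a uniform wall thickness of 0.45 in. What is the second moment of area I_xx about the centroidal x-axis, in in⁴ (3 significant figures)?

Treat the section as a set of non-overlapping primitives; coordinates are from the bounding-box lower-left.
Outer rectangle: 5.6 × 8, A = 44.8 in², y = 4 in, Ī = 238.93 in⁴.
Inner void (subtracted): 4.7 × 7.1, A = 33.37 in², y = 4 in, Ī = 140.18 in⁴.
By symmetry the centroid is at mid-height, ȳ = 4 in.
All pieces are centred on the centroidal x-axis, so I = ΣĪ (holes subtracted) = 98.752 in⁴.

I_xx ≈ 98.8 in⁴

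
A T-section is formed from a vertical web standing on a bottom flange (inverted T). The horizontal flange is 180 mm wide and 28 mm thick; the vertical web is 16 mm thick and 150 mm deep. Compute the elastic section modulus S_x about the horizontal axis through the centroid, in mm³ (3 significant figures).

Treat the section as a set of non-overlapping primitives; coordinates are from the bounding-box lower-left.
Flange: 180 × 28, A = 5 040 mm², y = 14 mm, Ī = 329 280 mm⁴.
Web: 16 × 150, A = 2 400 mm², y = 103 mm, Ī = 4 500 000 mm⁴.
Centroid: ȳ = ΣA·y / ΣA = 42.71 mm.
Transfer each piece to the horizontal axis through the centroid using Ī + A·d² with d = y − 42.71:
  flange: d = -28.71 mm → contributes +4 483 478 mm⁴
  web: d = 60.29 mm → contributes +13 223 815 mm⁴
Total I = 17 707 293 mm⁴.
Extreme fibre distance c = 135.29 mm; S = I/c = 130 884 mm³.

S_x ≈ 1.31 × 10⁵ mm³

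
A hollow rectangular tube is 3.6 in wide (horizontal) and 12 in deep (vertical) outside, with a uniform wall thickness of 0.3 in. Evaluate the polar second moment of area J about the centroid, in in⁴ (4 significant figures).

J ≈ 169.0 in⁴

Treat the section as a set of non-overlapping primitives; coordinates are from the bounding-box lower-left.
Outer rectangle: 3.6 × 12, A = 43.2 in², y = 6 in, Ī = 518.4 in⁴.
Inner void (subtracted): 3 × 11.4, A = 34.2 in², y = 6 in, Ī = 370.386 in⁴.
By symmetry the centroid is at mid-height, ȳ = 6 in.
All pieces are centred on the centroidal x-axis, so I = ΣĪ (holes subtracted) = 148.014 in⁴.
Repeating about the centroidal y-axis gives I_y = 21.006 in⁴.
Polar second moment: J = I_x + I_y = 169.02 in⁴.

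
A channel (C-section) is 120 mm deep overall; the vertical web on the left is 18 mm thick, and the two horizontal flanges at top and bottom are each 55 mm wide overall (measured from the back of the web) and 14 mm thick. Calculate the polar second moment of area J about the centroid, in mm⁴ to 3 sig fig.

Break the section into simple shapes (no overlaps), measuring from the bottom-left corner of the bounding box.
Web: 18 × 120, A = 2 160 mm², y = 60 mm, Ī = 2 592 000 mm⁴.
Top flange (beyond web): 37 × 14, A = 518 mm², y = 113 mm, Ī = 8460.7 mm⁴.
Bottom flange (beyond web): 37 × 14, A = 518 mm², y = 7 mm, Ī = 8460.7 mm⁴.
By symmetry the centroid is at mid-height, ȳ = 60 mm.
Transfer each piece to the centroidal x-axis using Ī + A·d² with d = y − 60:
  web: d = 0 mm → contributes +2 592 000 mm⁴
  top flange (beyond web): d = 53 mm → contributes +1 463 523 mm⁴
  bottom flange (beyond web): d = -53 mm → contributes +1 463 523 mm⁴
Total I = 5 519 045 mm⁴.
For the y-axis: x̄ = 17.914 mm.
Repeating about the centroidal y-axis gives I_y = 706 018 mm⁴.
Polar second moment: J = I_x + I_y = 6 225 063 mm⁴.

J ≈ 6.23 × 10⁶ mm⁴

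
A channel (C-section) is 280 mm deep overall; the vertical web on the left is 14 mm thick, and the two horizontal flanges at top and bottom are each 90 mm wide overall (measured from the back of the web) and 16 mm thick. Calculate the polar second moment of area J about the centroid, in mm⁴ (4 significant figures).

Treat the section as a set of non-overlapping primitives; coordinates are from the bounding-box lower-left.
Web: 14 × 280, A = 3 920 mm², y = 140 mm, Ī = 25 610 667 mm⁴.
Top flange (beyond web): 76 × 16, A = 1 216 mm², y = 272 mm, Ī = 25941.3 mm⁴.
Bottom flange (beyond web): 76 × 16, A = 1 216 mm², y = 8 mm, Ī = 25941.3 mm⁴.
By symmetry the centroid is at mid-height, ȳ = 140 mm.
Transfer each piece to the centroidal x-axis using Ī + A·d² with d = y − 140:
  web: d = 0 mm → contributes +25 610 667 mm⁴
  top flange (beyond web): d = 132 mm → contributes +21 213 525 mm⁴
  bottom flange (beyond web): d = -132 mm → contributes +21 213 525 mm⁴
Total I = 68 037 717 mm⁴.
For the y-axis: x̄ = 24.2292 mm.
Repeating about the centroidal y-axis gives I_y = 4 273 864 mm⁴.
Polar second moment: J = I_x + I_y = 72 311 581 mm⁴.

J ≈ 7.231 × 10⁷ mm⁴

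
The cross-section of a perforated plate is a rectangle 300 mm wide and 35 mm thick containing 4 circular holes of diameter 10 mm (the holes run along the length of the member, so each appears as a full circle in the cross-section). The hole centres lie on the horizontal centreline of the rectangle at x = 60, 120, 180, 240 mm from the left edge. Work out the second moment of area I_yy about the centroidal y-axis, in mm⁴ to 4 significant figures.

Break the section into simple shapes (no overlaps), measuring from the bottom-left corner of the bounding box.
Plate: 300 × 35, A = 10 500 mm², x = 150 mm, Ī = 78 750 000 mm⁴.
Hole 1 (subtracted): ⌀10, A = 78.5398 mm², x = 60 mm, Ī = 490.874 mm⁴.
Hole 2 (subtracted): ⌀10, A = 78.5398 mm², x = 120 mm, Ī = 490.874 mm⁴.
Hole 3 (subtracted): ⌀10, A = 78.5398 mm², x = 180 mm, Ī = 490.874 mm⁴.
Hole 4 (subtracted): ⌀10, A = 78.5398 mm², x = 240 mm, Ī = 490.874 mm⁴.
By symmetry the centroid is at mid-width, x̄ = 150 mm.
Transfer each piece to the centroidal y-axis using Ī + A·d² with d = x − 150:
  plate: d = 0 mm → contributes +78 750 000 mm⁴
  hole 1: d = -90 mm → contributes −636 663 mm⁴
  hole 2: d = -30 mm → contributes −71176.7 mm⁴
  hole 3: d = 30 mm → contributes −71176.7 mm⁴
  hole 4: d = 90 mm → contributes −636 663 mm⁴
Total I = 77 334 320 mm⁴.

I_yy ≈ 7.733 × 10⁷ mm⁴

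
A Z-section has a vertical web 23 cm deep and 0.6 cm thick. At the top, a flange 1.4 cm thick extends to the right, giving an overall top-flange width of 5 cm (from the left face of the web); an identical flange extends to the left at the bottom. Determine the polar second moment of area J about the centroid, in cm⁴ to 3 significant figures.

Split into non-overlapping primitives; take the origin at the lower-left of the bounding box.
Web: 0.6 × 23, A = 13.8 cm², y = 11.5 cm, Ī = 608.35 cm⁴.
Top flange (beyond web): 4.4 × 1.4, A = 6.16 cm², y = 22.3 cm, Ī = 1.0061 cm⁴.
Bottom flange (beyond web): 4.4 × 1.4, A = 6.16 cm², y = 0.7 cm, Ī = 1.0061 cm⁴.
Centroid: ȳ = ΣA·y / ΣA = 11.5 cm.
Transfer each piece to the centroidal x-axis using Ī + A·d² with d = y − 11.5:
  web: d = 0 cm → contributes +608.35 cm⁴
  top flange (beyond web): d = 10.8 cm → contributes +719.51 cm⁴
  bottom flange (beyond web): d = -10.8 cm → contributes +719.51 cm⁴
Total I = 2047.4 cm⁴.
For the y-axis: x̄ = 4.7 cm.
Repeating about the centroidal y-axis gives I_y = 97.29 cm⁴.
Polar second moment: J = I_x + I_y = 2144.7 cm⁴.

J ≈ 2140 cm⁴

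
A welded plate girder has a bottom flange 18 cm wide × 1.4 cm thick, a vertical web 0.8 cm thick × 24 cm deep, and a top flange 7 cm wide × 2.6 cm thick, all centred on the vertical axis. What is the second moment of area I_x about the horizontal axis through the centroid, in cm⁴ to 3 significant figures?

I_x ≈ 8120 cm⁴

Treat the section as a set of non-overlapping primitives; coordinates are from the bounding-box lower-left.
Bottom plate: 18 × 1.4, A = 25.2 cm², y = 0.7 cm, Ī = 4.116 cm⁴.
Web plate: 0.8 × 24, A = 19.2 cm², y = 13.4 cm, Ī = 921.6 cm⁴.
Top plate: 7 × 2.6, A = 18.2 cm², y = 26.7 cm, Ī = 10.253 cm⁴.
Centroid: ȳ = ΣA·y / ΣA = 12.154 cm.
Transfer each piece to the horizontal axis through the centroid using Ī + A·d² with d = y − 12.154:
  bottom plate: d = -11.454 cm → contributes +3310.4 cm⁴
  web plate: d = 1.2457 cm → contributes +951.39 cm⁴
  top plate: d = 14.546 cm → contributes +3 861 cm⁴
Total I = 8122.7 cm⁴.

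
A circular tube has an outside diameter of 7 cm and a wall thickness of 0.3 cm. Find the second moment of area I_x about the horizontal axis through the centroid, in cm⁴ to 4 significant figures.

Break the section into simple shapes (no overlaps), measuring from the bottom-left corner of the bounding box.
Outer circle: ⌀7, A = 38.4845 cm², y = 3.5 cm, Ī = 117.859 cm⁴.
Bore (subtracted): ⌀6.4, A = 32.1699 cm², y = 3.5 cm, Ī = 82.355 cm⁴.
By symmetry the centroid is at mid-height, ȳ = 3.5 cm.
All pieces are centred on the horizontal axis through the centroid, so I = ΣĪ (holes subtracted) = 35.5038 cm⁴.

I_x ≈ 35.50 cm⁴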